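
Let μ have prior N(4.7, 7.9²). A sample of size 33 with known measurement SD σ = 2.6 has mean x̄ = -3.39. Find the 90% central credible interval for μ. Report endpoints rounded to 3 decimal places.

Posterior precision = 1/7.9² + 33/2.6² = 0.0160 + 4.8817 = 4.8977, so posterior SD = 0.4519.
Posterior mean = (4.7/7.9² + 33·-3.39/2.6²) / 4.8977 = -3.3635.
Interval: -3.3635 ± 1.645 × 0.4519 → [-4.107, -2.620].

[-4.107, -2.620]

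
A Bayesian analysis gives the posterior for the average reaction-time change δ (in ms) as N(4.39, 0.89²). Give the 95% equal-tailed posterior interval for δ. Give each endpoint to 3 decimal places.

[2.646, 6.134]

The posterior is symmetric, so the 95% equal-tailed interval is δ = 4.39 ± z·0.89 with z = 1.960.
Half-width: 1.960 × 0.89 = 1.744.
4.39 − 1.744 = 2.646; 4.39 + 1.744 = 6.134.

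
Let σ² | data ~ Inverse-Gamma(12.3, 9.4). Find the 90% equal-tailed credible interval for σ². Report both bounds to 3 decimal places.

Inverse-Gamma(12.3, 9.4) quantiles: F⁻¹(0.05) and F⁻¹(0.95).
Equivalently, 1/σ² ~ Gamma(12.3, rate = 9.4); invert its 0.95 and 0.05 quantiles.
Posterior mean ≈ 0.832, SD ≈ 0.259; a Normal approximation gives roughly [0.406, 1.258].
Exact: lower = 0.506; upper = 1.314.

[0.506, 1.314]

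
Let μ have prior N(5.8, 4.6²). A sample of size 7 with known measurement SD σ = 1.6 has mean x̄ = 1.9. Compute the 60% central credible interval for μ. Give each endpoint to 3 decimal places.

[1.462, 2.471]

Posterior precision = 1/4.6² + 7/1.6² = 0.0473 + 2.7344 = 2.7816, so posterior SD = 0.5996.
Posterior mean = (5.8/4.6² + 7·1.9/1.6²) / 2.7816 = 1.9663.
Interval: 1.9663 ± 0.842 × 0.5996 → [1.462, 2.471].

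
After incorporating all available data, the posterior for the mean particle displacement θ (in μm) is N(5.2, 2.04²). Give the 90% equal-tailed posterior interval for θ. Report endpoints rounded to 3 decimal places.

[1.844, 8.556]

The posterior is symmetric, so the 90% equal-tailed interval is θ = 5.2 ± z·2.04 with z = 1.645.
Half-width: 1.645 × 2.04 = 3.356.
5.2 − 3.356 = 1.844; 5.2 + 3.356 = 8.556.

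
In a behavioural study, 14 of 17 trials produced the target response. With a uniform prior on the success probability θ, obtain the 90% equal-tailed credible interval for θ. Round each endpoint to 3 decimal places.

Posterior: Beta(1+14, 1+3) = Beta(15, 4).
Equal-tailed 90% interval: the 0.05 and 0.95 quantiles of Beta(15, 4).
Posterior mean ≈ 0.789, SD ≈ 0.091; a Normal approximation gives roughly [0.640, 0.939].
Exact: F⁻¹(0.05) = 0.623; F⁻¹(0.95) = 0.920.

[0.623, 0.920]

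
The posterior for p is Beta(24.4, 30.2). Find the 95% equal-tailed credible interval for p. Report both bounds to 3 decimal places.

[0.319, 0.579]

Posterior: Beta(24.4, 30.2).
Equal-tailed 95% interval: the 0.025 and 0.975 quantiles of Beta(24.4, 30.2).
Posterior mean ≈ 0.447, SD ≈ 0.067; a Normal approximation gives roughly [0.316, 0.578].
Exact: F⁻¹(0.025) = 0.319; F⁻¹(0.975) = 0.579.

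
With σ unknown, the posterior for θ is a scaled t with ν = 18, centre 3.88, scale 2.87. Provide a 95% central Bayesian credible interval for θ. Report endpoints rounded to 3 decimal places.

The t_18 distribution is symmetric; the 95% interval is 3.88 ± t·2.87 with t_{0.975,18} = 2.101.
Half-width: 2.101 × 2.87 = 6.030.
3.88 − 6.030 = -2.150; 3.88 + 6.030 = 9.910.

[-2.150, 9.910]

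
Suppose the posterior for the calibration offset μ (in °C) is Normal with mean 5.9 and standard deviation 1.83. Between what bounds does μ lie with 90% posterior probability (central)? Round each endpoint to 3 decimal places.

The posterior is symmetric, so the 90% equal-tailed interval is μ = 5.9 ± z·1.83 with z = 1.645.
Half-width: 1.645 × 1.83 = 3.010.
5.9 − 3.010 = 2.890; 5.9 + 3.010 = 8.910.

[2.890, 8.910]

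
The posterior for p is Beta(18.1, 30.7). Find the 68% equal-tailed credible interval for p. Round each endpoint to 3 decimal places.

[0.302, 0.440]

Posterior: Beta(18.1, 30.7).
Equal-tailed 68% interval: the 0.16 and 0.84 quantiles of Beta(18.1, 30.7).
Posterior mean ≈ 0.371, SD ≈ 0.068; a Normal approximation gives roughly [0.303, 0.439].
Exact: F⁻¹(0.16) = 0.302; F⁻¹(0.84) = 0.440.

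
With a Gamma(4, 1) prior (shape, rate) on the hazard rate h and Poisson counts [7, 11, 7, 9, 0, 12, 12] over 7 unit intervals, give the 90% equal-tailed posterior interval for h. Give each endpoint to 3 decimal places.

[6.205, 9.437]

Posterior: Gamma(4+58, 1+7) = Gamma(62, 8) (shape, rate).
Equal-tailed 90% interval: Gamma(62, 8) quantiles at 0.05 and 0.95.
Posterior mean ≈ 7.750, SD ≈ 0.984; a Normal approximation gives roughly [6.131, 9.369].
Exact: lower = 6.205; upper = 9.437.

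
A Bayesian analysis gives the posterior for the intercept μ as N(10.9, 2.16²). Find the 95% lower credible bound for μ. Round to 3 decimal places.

7.347

Need L with P(μ ≥ L) = 0.95: L = 10.9 − z_{0.05}·2.16.
z = 1.645; L = 10.9 − 1.645 × 2.16 = 7.347.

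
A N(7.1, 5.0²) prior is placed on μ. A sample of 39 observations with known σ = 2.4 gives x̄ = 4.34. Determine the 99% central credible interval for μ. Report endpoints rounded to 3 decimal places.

Posterior precision = 1/5.0² + 39/2.4² = 0.0400 + 6.7708 = 6.8108, so posterior SD = 0.3832.
Posterior mean = (7.1/5.0² + 39·4.34/2.4²) / 6.8108 = 4.3562.
Interval: 4.3562 ± 2.576 × 0.3832 → [3.369, 5.343].

[3.369, 5.343]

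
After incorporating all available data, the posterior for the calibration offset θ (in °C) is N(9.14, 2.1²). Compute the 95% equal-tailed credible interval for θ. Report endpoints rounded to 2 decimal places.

The posterior is symmetric, so the 95% equal-tailed interval is θ = 9.14 ± z·2.1 with z = 1.960.
Half-width: 1.960 × 2.1 = 4.12.
9.14 − 4.12 = 5.02; 9.14 + 4.12 = 13.26.

[5.02, 13.26]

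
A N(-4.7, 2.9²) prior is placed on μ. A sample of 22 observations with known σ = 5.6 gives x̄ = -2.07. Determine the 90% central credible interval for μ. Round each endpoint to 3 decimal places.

Posterior precision = 1/2.9² + 22/5.6² = 0.1189 + 0.7015 = 0.8204, so posterior SD = 1.1040.
Posterior mean = (-4.7/2.9² + 22·-2.07/5.6²) / 0.8204 = -2.4512.
Interval: -2.4512 ± 1.645 × 1.1040 → [-4.267, -0.635].

[-4.267, -0.635]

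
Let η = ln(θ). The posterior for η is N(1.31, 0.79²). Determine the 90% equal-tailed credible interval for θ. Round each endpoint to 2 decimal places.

On the log scale the 90% interval is 1.31 ± 1.645 × 0.79 = [0.0106, 2.6094].
Exponentiate: [e^0.0106, e^2.6094] = [1.01, 13.59].

[1.01, 13.59]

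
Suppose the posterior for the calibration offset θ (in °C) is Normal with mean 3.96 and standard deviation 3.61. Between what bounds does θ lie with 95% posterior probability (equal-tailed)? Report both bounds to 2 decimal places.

The posterior is symmetric, so the 95% equal-tailed interval is θ = 3.96 ± z·3.61 with z = 1.960.
Half-width: 1.960 × 3.61 = 7.08.
3.96 − 7.08 = -3.12; 3.96 + 7.08 = 11.04.

[-3.12, 11.04]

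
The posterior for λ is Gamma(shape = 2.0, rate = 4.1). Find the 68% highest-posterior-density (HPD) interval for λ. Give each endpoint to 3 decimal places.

The posterior is unimodal and skewed, so the HPD interval has equal density at both endpoints and is the shortest 68% interval.
Solving f(0.066) = f(0.607) with F(0.607) − F(0.066) = 0.68 gives [0.066, 0.607].
For comparison, the equal-tailed interval is [0.174, 0.802]; the HPD is narrower and shifted toward the mode.

[0.066, 0.607]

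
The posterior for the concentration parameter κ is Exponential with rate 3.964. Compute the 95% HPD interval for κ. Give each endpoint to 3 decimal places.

[0.000, 0.756]

The exponential density is strictly decreasing on [0, ∞), so the HPD interval is anchored at 0: [0, q] with P(κ ≤ q) = 0.95.
q = −ln(1 − 0.95) / 3.964 = 2.9957 / 3.964 = 0.756.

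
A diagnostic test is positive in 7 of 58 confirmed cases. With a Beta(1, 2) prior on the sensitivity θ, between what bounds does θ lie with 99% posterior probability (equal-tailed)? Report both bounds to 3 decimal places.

[0.045, 0.262]

Posterior: Beta(1+7, 2+51) = Beta(8, 53).
Equal-tailed 99% interval: the 0.005 and 0.995 quantiles of Beta(8, 53).
Posterior mean ≈ 0.131, SD ≈ 0.043; a Normal approximation gives roughly [0.021, 0.242].
Exact: F⁻¹(0.005) = 0.045; F⁻¹(0.995) = 0.262.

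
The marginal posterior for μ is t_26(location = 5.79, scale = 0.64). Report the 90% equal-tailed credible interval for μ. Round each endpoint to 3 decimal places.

The t_26 distribution is symmetric; the 90% interval is 5.79 ± t·0.64 with t_{0.95,26} = 1.706.
Half-width: 1.706 × 0.64 = 1.092.
5.79 − 1.092 = 4.698; 5.79 + 1.092 = 6.882.

[4.698, 6.882]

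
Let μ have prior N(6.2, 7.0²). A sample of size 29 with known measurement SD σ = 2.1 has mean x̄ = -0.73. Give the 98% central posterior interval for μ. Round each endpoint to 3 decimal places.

[-1.614, 0.197]

Posterior precision = 1/7.0² + 29/2.1² = 0.0204 + 6.5760 = 6.5964, so posterior SD = 0.3894.
Posterior mean = (6.2/7.0² + 29·-0.73/2.1²) / 6.5964 = -0.7086.
Interval: -0.7086 ± 2.326 × 0.3894 → [-1.614, 0.197].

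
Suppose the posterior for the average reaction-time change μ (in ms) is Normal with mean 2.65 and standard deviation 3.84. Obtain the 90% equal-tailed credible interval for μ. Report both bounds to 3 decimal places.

The posterior is symmetric, so the 90% equal-tailed interval is μ = 2.65 ± z·3.84 with z = 1.645.
Half-width: 1.645 × 3.84 = 6.316.
2.65 − 6.316 = -3.666; 2.65 + 6.316 = 8.966.

[-3.666, 8.966]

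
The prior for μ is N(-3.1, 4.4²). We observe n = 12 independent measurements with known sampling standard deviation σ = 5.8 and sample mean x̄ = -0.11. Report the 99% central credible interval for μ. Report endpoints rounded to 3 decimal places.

[-4.519, 3.543]

Posterior precision = 1/4.4² + 12/5.8² = 0.0517 + 0.3567 = 0.4084, so posterior SD = 1.5648.
Posterior mean = (-3.1/4.4² + 12·-0.11/5.8²) / 0.4084 = -0.4882.
Interval: -0.4882 ± 2.576 × 1.5648 → [-4.519, 3.543].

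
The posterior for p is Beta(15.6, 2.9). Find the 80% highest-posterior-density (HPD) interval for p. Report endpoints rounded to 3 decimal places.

The posterior is unimodal and skewed, so the HPD interval has equal density at both endpoints and is the shortest 80% interval.
Solving f(0.762) = f(0.959) with F(0.959) − F(0.762) = 0.80 gives [0.762, 0.959].
For comparison, the equal-tailed interval is [0.731, 0.939]; the HPD is narrower and shifted toward the mode.

[0.762, 0.959]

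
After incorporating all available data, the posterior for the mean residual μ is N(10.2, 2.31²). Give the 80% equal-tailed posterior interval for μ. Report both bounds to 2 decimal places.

The posterior is symmetric, so the 80% equal-tailed interval is μ = 10.2 ± z·2.31 with z = 1.282.
Half-width: 1.282 × 2.31 = 2.96.
10.2 − 2.96 = 7.24; 10.2 + 2.96 = 13.16.

[7.24, 13.16]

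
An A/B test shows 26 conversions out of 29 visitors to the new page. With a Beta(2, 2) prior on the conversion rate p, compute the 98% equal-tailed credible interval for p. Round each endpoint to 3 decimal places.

[0.678, 0.958]

Posterior: Beta(2+26, 2+3) = Beta(28, 5).
Equal-tailed 98% interval: the 0.01 and 0.99 quantiles of Beta(28, 5).
Posterior mean ≈ 0.848, SD ≈ 0.061; a Normal approximation gives roughly [0.705, 0.992].
Exact: F⁻¹(0.01) = 0.678; F⁻¹(0.99) = 0.958.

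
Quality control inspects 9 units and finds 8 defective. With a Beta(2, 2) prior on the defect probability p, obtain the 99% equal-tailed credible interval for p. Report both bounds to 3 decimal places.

[0.427, 0.970]

Posterior: Beta(2+8, 2+1) = Beta(10, 3).
Equal-tailed 99% interval: the 0.005 and 0.995 quantiles of Beta(10, 3).
Posterior mean ≈ 0.769, SD ≈ 0.113; a Normal approximation gives roughly [0.479, 1.059].
Exact: F⁻¹(0.005) = 0.427; F⁻¹(0.995) = 0.970.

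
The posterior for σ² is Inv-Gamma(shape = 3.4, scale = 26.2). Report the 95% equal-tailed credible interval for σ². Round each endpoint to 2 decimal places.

Inverse-Gamma(3.4, 26.2) quantiles: F⁻¹(0.025) and F⁻¹(0.975).
Equivalently, 1/σ² ~ Gamma(3.4, rate = 26.2); invert its 0.975 and 0.025 quantiles.
Posterior mean ≈ 10.92, SD ≈ 9.23; a Normal approximation gives roughly [-7.17, 29.00].
Exact: lower = 3.34; upper = 32.83.

[3.34, 32.83]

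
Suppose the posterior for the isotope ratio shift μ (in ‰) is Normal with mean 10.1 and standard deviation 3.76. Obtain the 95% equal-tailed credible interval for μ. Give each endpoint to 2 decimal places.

The posterior is symmetric, so the 95% equal-tailed interval is μ = 10.1 ± z·3.76 with z = 1.960.
Half-width: 1.960 × 3.76 = 7.37.
10.1 − 7.37 = 2.73; 10.1 + 7.37 = 17.47.

[2.73, 17.47]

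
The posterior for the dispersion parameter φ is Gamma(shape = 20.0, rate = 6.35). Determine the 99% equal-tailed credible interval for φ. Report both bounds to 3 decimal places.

Posterior: Gamma(shape 20.0, rate 6.35).
Equal-tailed 99% interval: Gamma(20.0, 6.35) quantiles at 0.005 and 0.995.
Posterior mean ≈ 3.150, SD ≈ 0.704; a Normal approximation gives roughly [1.336, 4.964].
Exact: lower = 1.630; upper = 5.257.

[1.630, 5.257]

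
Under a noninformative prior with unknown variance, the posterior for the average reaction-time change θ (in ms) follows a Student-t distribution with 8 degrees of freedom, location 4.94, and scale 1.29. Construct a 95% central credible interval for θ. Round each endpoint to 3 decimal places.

[1.965, 7.915]

The t_8 distribution is symmetric; the 95% interval is 4.94 ± t·1.29 with t_{0.975,8} = 2.306.
Half-width: 2.306 × 1.29 = 2.975.
4.94 − 2.975 = 1.965; 4.94 + 2.975 = 7.915.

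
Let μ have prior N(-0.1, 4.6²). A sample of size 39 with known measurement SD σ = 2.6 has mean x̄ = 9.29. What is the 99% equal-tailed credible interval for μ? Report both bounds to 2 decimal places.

Posterior precision = 1/4.6² + 39/2.6² = 0.0473 + 5.7692 = 5.8165, so posterior SD = 0.4146.
Posterior mean = (-0.1/4.6² + 39·9.29/2.6²) / 5.8165 = 9.2137.
Interval: 9.2137 ± 2.576 × 0.4146 → [8.15, 10.28].

[8.15, 10.28]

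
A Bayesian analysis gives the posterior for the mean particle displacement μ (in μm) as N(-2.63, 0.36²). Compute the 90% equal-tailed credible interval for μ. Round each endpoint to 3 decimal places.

[-3.222, -2.038]

The posterior is symmetric, so the 90% equal-tailed interval is μ = -2.63 ± z·0.36 with z = 1.645.
Half-width: 1.645 × 0.36 = 0.592.
-2.63 − 0.592 = -3.222; -2.63 + 0.592 = -2.038.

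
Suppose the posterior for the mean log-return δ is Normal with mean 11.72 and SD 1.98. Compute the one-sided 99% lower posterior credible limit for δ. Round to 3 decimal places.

7.114

Need L with P(δ ≥ L) = 0.99: L = 11.72 − z_{0.01}·1.98.
z = 2.326; L = 11.72 − 2.326 × 1.98 = 7.114.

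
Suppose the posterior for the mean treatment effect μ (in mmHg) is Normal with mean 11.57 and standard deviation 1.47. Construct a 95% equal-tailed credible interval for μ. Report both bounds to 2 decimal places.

[8.69, 14.45]

The posterior is symmetric, so the 95% equal-tailed interval is μ = 11.57 ± z·1.47 with z = 1.960.
Half-width: 1.960 × 1.47 = 2.88.
11.57 − 2.88 = 8.69; 11.57 + 2.88 = 14.45.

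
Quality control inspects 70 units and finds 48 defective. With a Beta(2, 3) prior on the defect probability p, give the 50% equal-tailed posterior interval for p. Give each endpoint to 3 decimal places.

[0.631, 0.704]

Posterior: Beta(2+48, 3+22) = Beta(50, 25).
Equal-tailed 50% interval: the 0.25 and 0.75 quantiles of Beta(50, 25).
Posterior mean ≈ 0.667, SD ≈ 0.054; a Normal approximation gives roughly [0.630, 0.703].
Exact: F⁻¹(0.25) = 0.631; F⁻¹(0.75) = 0.704.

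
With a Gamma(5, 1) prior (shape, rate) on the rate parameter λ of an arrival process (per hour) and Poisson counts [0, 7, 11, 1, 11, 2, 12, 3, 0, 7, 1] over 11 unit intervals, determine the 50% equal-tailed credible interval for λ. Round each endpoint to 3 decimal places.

Posterior: Gamma(5+55, 1+11) = Gamma(60, 12) (shape, rate).
Equal-tailed 50% interval: Gamma(60, 12) quantiles at 0.25 and 0.75.
Posterior mean ≈ 5.000, SD ≈ 0.645; a Normal approximation gives roughly [4.565, 5.435].
Exact: lower = 4.551; upper = 5.419.

[4.551, 5.419]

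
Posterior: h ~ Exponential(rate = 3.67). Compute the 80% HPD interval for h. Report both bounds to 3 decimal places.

The exponential density is strictly decreasing on [0, ∞), so the HPD interval is anchored at 0: [0, q] with P(h ≤ q) = 0.80.
q = −ln(1 − 0.80) / 3.67 = 1.6094 / 3.67 = 0.439.

[0.000, 0.439]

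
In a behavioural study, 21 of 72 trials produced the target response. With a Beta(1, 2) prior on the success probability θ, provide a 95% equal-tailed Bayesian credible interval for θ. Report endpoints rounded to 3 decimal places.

Posterior: Beta(1+21, 2+51) = Beta(22, 53).
Equal-tailed 95% interval: the 0.025 and 0.975 quantiles of Beta(22, 53).
Posterior mean ≈ 0.293, SD ≈ 0.052; a Normal approximation gives roughly [0.191, 0.396].
Exact: F⁻¹(0.025) = 0.197; F⁻¹(0.975) = 0.401.

[0.197, 0.401]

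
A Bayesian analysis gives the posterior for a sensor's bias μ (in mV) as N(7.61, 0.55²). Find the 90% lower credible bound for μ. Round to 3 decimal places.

Need L with P(μ ≥ L) = 0.90: L = 7.61 − z_{0.1}·0.55.
z = 1.282; L = 7.61 − 1.282 × 0.55 = 6.905.

6.905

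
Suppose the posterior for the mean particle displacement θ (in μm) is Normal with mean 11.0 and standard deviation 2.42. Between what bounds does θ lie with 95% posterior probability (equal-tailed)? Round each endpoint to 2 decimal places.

The posterior is symmetric, so the 95% equal-tailed interval is θ = 11.0 ± z·2.42 with z = 1.960.
Half-width: 1.960 × 2.42 = 4.74.
11.0 − 4.74 = 6.26; 11.0 + 4.74 = 15.74.

[6.26, 15.74]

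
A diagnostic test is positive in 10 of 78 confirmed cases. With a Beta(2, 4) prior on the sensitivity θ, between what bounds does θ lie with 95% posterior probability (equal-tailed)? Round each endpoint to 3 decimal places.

[0.077, 0.225]

Posterior: Beta(2+10, 4+68) = Beta(12, 72).
Equal-tailed 95% interval: the 0.025 and 0.975 quantiles of Beta(12, 72).
Posterior mean ≈ 0.143, SD ≈ 0.038; a Normal approximation gives roughly [0.068, 0.217].
Exact: F⁻¹(0.025) = 0.077; F⁻¹(0.975) = 0.225.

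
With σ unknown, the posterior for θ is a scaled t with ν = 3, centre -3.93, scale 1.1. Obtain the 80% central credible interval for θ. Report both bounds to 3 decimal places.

The t_3 distribution is symmetric; the 80% interval is -3.93 ± t·1.1 with t_{0.9,3} = 1.638.
Half-width: 1.638 × 1.1 = 1.802.
-3.93 − 1.802 = -5.732; -3.93 + 1.802 = -2.128.

[-5.732, -2.128]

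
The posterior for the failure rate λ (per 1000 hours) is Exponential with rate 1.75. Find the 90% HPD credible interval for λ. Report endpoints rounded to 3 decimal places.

The exponential density is strictly decreasing on [0, ∞), so the HPD interval is anchored at 0: [0, q] with P(λ ≤ q) = 0.90.
q = −ln(1 − 0.90) / 1.75 = 2.3026 / 1.75 = 1.316.

[0.000, 1.316]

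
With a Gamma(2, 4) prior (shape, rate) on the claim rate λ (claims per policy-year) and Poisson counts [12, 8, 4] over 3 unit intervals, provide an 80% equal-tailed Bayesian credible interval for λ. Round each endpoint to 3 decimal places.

Posterior: Gamma(2+24, 4+3) = Gamma(26, 7) (shape, rate).
Equal-tailed 80% interval: Gamma(26, 7) quantiles at 0.1 and 0.9.
Posterior mean ≈ 3.714, SD ≈ 0.728; a Normal approximation gives roughly [2.781, 4.648].
Exact: lower = 2.817; upper = 4.673.

[2.817, 4.673]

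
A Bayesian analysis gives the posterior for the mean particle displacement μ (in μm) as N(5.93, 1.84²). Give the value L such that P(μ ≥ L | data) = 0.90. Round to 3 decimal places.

3.572

Need L with P(μ ≥ L) = 0.90: L = 5.93 − z_{0.1}·1.84.
z = 1.282; L = 5.93 − 1.282 × 1.84 = 3.572.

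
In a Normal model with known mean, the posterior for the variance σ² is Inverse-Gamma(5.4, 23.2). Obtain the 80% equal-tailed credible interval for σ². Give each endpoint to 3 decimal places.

[2.726, 8.539]

Inverse-Gamma(5.4, 23.2) quantiles: F⁻¹(0.1) and F⁻¹(0.9).
Equivalently, 1/σ² ~ Gamma(5.4, rate = 23.2); invert its 0.9 and 0.1 quantiles.
Posterior mean ≈ 5.273, SD ≈ 2.860; a Normal approximation gives roughly [1.608, 8.937].
Exact: lower = 2.726; upper = 8.539.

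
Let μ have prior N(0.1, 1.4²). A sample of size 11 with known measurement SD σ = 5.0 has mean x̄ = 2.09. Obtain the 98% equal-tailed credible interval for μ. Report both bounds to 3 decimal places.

Posterior precision = 1/1.4² + 11/5.0² = 0.5102 + 0.4400 = 0.9502, so posterior SD = 1.0259.
Posterior mean = (0.1/1.4² + 11·2.09/5.0²) / 0.9502 = 1.0215.
Interval: 1.0215 ± 2.326 × 1.0259 → [-1.365, 3.408].

[-1.365, 3.408]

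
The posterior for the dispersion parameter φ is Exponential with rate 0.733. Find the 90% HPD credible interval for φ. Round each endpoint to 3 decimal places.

The exponential density is strictly decreasing on [0, ∞), so the HPD interval is anchored at 0: [0, q] with P(φ ≤ q) = 0.90.
q = −ln(1 − 0.90) / 0.733 = 2.3026 / 0.733 = 3.141.

[0.000, 3.141]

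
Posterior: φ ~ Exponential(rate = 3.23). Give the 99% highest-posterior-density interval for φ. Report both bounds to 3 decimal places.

[0.000, 1.426]

The exponential density is strictly decreasing on [0, ∞), so the HPD interval is anchored at 0: [0, q] with P(φ ≤ q) = 0.99.
q = −ln(1 − 0.99) / 3.23 = 4.6052 / 3.23 = 1.426.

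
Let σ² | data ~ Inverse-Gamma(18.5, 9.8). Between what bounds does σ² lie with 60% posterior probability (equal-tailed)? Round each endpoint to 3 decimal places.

[0.446, 0.661]

Inverse-Gamma(18.5, 9.8) quantiles: F⁻¹(0.2) and F⁻¹(0.8).
Equivalently, 1/σ² ~ Gamma(18.5, rate = 9.8); invert its 0.8 and 0.2 quantiles.
Posterior mean ≈ 0.560, SD ≈ 0.138; a Normal approximation gives roughly [0.444, 0.676].
Exact: lower = 0.446; upper = 0.661.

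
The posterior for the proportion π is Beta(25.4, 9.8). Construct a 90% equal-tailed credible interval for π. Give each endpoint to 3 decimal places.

Posterior: Beta(25.4, 9.8).
Equal-tailed 90% interval: the 0.05 and 0.95 quantiles of Beta(25.4, 9.8).
Posterior mean ≈ 0.722, SD ≈ 0.074; a Normal approximation gives roughly [0.599, 0.844].
Exact: F⁻¹(0.05) = 0.592; F⁻¹(0.95) = 0.837.

[0.592, 0.837]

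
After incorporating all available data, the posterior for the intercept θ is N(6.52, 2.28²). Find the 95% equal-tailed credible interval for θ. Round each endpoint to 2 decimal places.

The posterior is symmetric, so the 95% equal-tailed interval is θ = 6.52 ± z·2.28 with z = 1.960.
Half-width: 1.960 × 2.28 = 4.47.
6.52 − 4.47 = 2.05; 6.52 + 4.47 = 10.99.

[2.05, 10.99]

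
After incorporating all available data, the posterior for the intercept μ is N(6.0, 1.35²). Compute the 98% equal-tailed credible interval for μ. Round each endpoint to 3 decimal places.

The posterior is symmetric, so the 98% equal-tailed interval is μ = 6.0 ± z·1.35 with z = 2.326.
Half-width: 2.326 × 1.35 = 3.141.
6.0 − 3.141 = 2.859; 6.0 + 3.141 = 9.141.

[2.859, 9.141]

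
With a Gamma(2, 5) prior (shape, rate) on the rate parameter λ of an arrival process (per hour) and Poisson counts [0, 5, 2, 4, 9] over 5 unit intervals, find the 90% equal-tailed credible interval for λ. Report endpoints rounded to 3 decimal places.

[1.489, 3.024]

Posterior: Gamma(2+20, 5+5) = Gamma(22, 10) (shape, rate).
Equal-tailed 90% interval: Gamma(22, 10) quantiles at 0.05 and 0.95.
Posterior mean ≈ 2.200, SD ≈ 0.469; a Normal approximation gives roughly [1.428, 2.972].
Exact: lower = 1.489; upper = 3.024.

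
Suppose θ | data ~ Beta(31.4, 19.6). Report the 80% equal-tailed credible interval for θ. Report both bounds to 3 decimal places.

[0.528, 0.702]

Posterior: Beta(31.4, 19.6).
Equal-tailed 80% interval: the 0.1 and 0.9 quantiles of Beta(31.4, 19.6).
Posterior mean ≈ 0.616, SD ≈ 0.067; a Normal approximation gives roughly [0.529, 0.702].
Exact: F⁻¹(0.1) = 0.528; F⁻¹(0.9) = 0.702.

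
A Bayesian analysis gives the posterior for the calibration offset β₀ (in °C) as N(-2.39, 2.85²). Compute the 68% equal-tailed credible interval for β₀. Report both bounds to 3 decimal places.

[-5.224, 0.444]

The posterior is symmetric, so the 68% equal-tailed interval is β₀ = -2.39 ± z·2.85 with z = 0.994.
Half-width: 0.994 × 2.85 = 2.834.
-2.39 − 2.834 = -5.224; -2.39 + 2.834 = 0.444.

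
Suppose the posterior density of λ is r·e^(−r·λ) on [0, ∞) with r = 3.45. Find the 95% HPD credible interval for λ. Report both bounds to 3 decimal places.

[0.000, 0.868]

The exponential density is strictly decreasing on [0, ∞), so the HPD interval is anchored at 0: [0, q] with P(λ ≤ q) = 0.95.
q = −ln(1 − 0.95) / 3.45 = 2.9957 / 3.45 = 0.868.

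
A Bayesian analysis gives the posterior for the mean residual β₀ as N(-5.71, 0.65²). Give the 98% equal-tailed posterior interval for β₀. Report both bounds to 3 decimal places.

The posterior is symmetric, so the 98% equal-tailed interval is β₀ = -5.71 ± z·0.65 with z = 2.326.
Half-width: 2.326 × 0.65 = 1.512.
-5.71 − 1.512 = -7.222; -5.71 + 1.512 = -4.198.

[-7.222, -4.198]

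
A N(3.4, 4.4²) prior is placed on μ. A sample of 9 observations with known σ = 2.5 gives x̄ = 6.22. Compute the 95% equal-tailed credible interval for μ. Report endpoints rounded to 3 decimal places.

Posterior precision = 1/4.4² + 9/2.5² = 0.0517 + 1.4400 = 1.4917, so posterior SD = 0.8188.
Posterior mean = (3.4/4.4² + 9·6.22/2.5²) / 1.4917 = 6.1223.
Interval: 6.1223 ± 1.960 × 0.8188 → [4.518, 7.727].

[4.518, 7.727]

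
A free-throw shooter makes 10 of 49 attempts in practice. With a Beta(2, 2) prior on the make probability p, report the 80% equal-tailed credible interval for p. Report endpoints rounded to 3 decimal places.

Posterior: Beta(2+10, 2+39) = Beta(12, 41).
Equal-tailed 80% interval: the 0.1 and 0.9 quantiles of Beta(12, 41).
Posterior mean ≈ 0.226, SD ≈ 0.057; a Normal approximation gives roughly [0.153, 0.299].
Exact: F⁻¹(0.1) = 0.156; F⁻¹(0.9) = 0.302.

[0.156, 0.302]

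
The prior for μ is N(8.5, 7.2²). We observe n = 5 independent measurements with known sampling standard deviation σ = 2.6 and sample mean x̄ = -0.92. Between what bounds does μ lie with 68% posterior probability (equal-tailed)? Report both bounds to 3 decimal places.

Posterior precision = 1/7.2² + 5/2.6² = 0.0193 + 0.7396 = 0.7589, so posterior SD = 1.1479.
Posterior mean = (8.5/7.2² + 5·-0.92/2.6²) / 0.7589 = -0.6806.
Interval: -0.6806 ± 0.994 × 1.1479 → [-1.822, 0.461].

[-1.822, 0.461]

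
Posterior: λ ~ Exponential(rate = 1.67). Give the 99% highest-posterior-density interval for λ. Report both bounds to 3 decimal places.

[0.000, 2.758]

The exponential density is strictly decreasing on [0, ∞), so the HPD interval is anchored at 0: [0, q] with P(λ ≤ q) = 0.99.
q = −ln(1 − 0.99) / 1.67 = 4.6052 / 1.67 = 2.758.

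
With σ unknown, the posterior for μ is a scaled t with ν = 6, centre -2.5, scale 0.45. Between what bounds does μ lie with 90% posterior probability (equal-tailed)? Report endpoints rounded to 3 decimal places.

The t_6 distribution is symmetric; the 90% interval is -2.5 ± t·0.45 with t_{0.95,6} = 1.943.
Half-width: 1.943 × 0.45 = 0.874.
-2.5 − 0.874 = -3.374; -2.5 + 0.874 = -1.626.

[-3.374, -1.626]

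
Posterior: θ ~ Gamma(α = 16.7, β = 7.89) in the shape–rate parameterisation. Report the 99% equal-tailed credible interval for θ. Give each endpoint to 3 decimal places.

[1.020, 3.687]

Posterior: Gamma(shape 16.7, rate 7.89).
Equal-tailed 99% interval: Gamma(16.7, 7.89) quantiles at 0.005 and 0.995.
Posterior mean ≈ 2.117, SD ≈ 0.518; a Normal approximation gives roughly [0.782, 3.451].
Exact: lower = 1.020; upper = 3.687.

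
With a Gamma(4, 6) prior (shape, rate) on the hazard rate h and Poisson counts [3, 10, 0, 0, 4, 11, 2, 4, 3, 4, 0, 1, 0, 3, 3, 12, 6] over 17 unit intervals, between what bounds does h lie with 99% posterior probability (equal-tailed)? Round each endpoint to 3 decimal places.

[2.188, 4.062]

Posterior: Gamma(4+66, 6+17) = Gamma(70, 23) (shape, rate).
Equal-tailed 99% interval: Gamma(70, 23) quantiles at 0.005 and 0.995.
Posterior mean ≈ 3.043, SD ≈ 0.364; a Normal approximation gives roughly [2.106, 3.980].
Exact: lower = 2.188; upper = 4.062.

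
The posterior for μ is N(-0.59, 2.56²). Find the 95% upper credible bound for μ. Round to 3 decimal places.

Need U with P(μ ≤ U) = 0.95: U = -0.59 + z_{0.05}·2.56.
z = 1.645; U = -0.59 + 1.645 × 2.56 = 3.621.

3.621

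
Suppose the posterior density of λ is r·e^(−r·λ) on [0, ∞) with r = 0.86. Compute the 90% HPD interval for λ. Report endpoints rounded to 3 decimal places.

The exponential density is strictly decreasing on [0, ∞), so the HPD interval is anchored at 0: [0, q] with P(λ ≤ q) = 0.90.
q = −ln(1 − 0.90) / 0.86 = 2.3026 / 0.86 = 2.677.

[0.000, 2.677]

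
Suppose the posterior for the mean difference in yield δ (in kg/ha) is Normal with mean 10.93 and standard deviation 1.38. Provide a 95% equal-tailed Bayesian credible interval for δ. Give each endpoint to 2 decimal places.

[8.23, 13.63]

The posterior is symmetric, so the 95% equal-tailed interval is δ = 10.93 ± z·1.38 with z = 1.960.
Half-width: 1.960 × 1.38 = 2.70.
10.93 − 2.70 = 8.23; 10.93 + 2.70 = 13.63.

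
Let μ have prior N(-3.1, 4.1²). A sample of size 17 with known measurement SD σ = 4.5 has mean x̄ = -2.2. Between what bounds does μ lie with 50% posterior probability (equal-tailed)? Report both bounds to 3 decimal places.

Posterior precision = 1/4.1² + 17/4.5² = 0.0595 + 0.8395 = 0.8990, so posterior SD = 1.0547.
Posterior mean = (-3.1/4.1² + 17·-2.2/4.5²) / 0.8990 = -2.2596.
Interval: -2.2596 ± 0.674 × 1.0547 → [-2.971, -1.548].

[-2.971, -1.548]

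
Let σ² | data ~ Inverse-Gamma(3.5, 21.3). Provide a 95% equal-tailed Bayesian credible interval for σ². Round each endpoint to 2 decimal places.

[2.66, 25.21]

Inverse-Gamma(3.5, 21.3) quantiles: F⁻¹(0.025) and F⁻¹(0.975).
Equivalently, 1/σ² ~ Gamma(3.5, rate = 21.3); invert its 0.975 and 0.025 quantiles.
Posterior mean ≈ 8.52, SD ≈ 6.96; a Normal approximation gives roughly [-5.11, 22.15].
Exact: lower = 2.66; upper = 25.21.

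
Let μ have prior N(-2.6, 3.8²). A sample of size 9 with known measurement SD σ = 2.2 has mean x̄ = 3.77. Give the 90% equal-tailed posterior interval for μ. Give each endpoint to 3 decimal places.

Posterior precision = 1/3.8² + 9/2.2² = 0.0693 + 1.8595 = 1.9288, so posterior SD = 0.7200.
Posterior mean = (-2.6/3.8² + 9·3.77/2.2²) / 1.9288 = 3.5413.
Interval: 3.5413 ± 1.645 × 0.7200 → [2.357, 4.726].

[2.357, 4.726]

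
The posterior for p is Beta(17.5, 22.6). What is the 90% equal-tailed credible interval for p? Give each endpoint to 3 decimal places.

Posterior: Beta(17.5, 22.6).
Equal-tailed 90% interval: the 0.05 and 0.95 quantiles of Beta(17.5, 22.6).
Posterior mean ≈ 0.436, SD ≈ 0.077; a Normal approximation gives roughly [0.309, 0.564].
Exact: F⁻¹(0.05) = 0.311; F⁻¹(0.95) = 0.566.

[0.311, 0.566]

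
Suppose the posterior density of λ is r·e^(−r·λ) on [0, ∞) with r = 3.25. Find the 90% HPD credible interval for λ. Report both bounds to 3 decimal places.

The exponential density is strictly decreasing on [0, ∞), so the HPD interval is anchored at 0: [0, q] with P(λ ≤ q) = 0.90.
q = −ln(1 − 0.90) / 3.25 = 2.3026 / 3.25 = 0.708.

[0.000, 0.708]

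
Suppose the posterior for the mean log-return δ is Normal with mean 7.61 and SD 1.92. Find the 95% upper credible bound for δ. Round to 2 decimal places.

10.77

Need U with P(δ ≤ U) = 0.95: U = 7.61 + z_{0.05}·1.92.
z = 1.645; U = 7.61 + 1.645 × 1.92 = 10.77.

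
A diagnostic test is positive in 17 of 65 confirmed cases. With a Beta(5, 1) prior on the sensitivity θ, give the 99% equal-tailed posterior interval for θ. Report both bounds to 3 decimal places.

[0.181, 0.458]

Posterior: Beta(5+17, 1+48) = Beta(22, 49).
Equal-tailed 99% interval: the 0.005 and 0.995 quantiles of Beta(22, 49).
Posterior mean ≈ 0.310, SD ≈ 0.054; a Normal approximation gives roughly [0.169, 0.450].
Exact: F⁻¹(0.005) = 0.181; F⁻¹(0.995) = 0.458.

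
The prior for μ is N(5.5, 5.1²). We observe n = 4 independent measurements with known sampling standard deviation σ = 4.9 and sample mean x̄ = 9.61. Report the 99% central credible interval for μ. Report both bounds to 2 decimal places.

Posterior precision = 1/5.1² + 4/4.9² = 0.0384 + 0.1666 = 0.2050, so posterior SD = 2.2084.
Posterior mean = (5.5/5.1² + 4·9.61/4.9²) / 0.2050 = 8.8394.
Interval: 8.8394 ± 2.576 × 2.2084 → [3.15, 14.53].

[3.15, 14.53]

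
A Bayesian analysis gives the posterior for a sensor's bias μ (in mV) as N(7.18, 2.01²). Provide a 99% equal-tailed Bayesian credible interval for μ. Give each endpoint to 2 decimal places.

The posterior is symmetric, so the 99% equal-tailed interval is μ = 7.18 ± z·2.01 with z = 2.576.
Half-width: 2.576 × 2.01 = 5.18.
7.18 − 5.18 = 2.00; 7.18 + 5.18 = 12.36.

[2.00, 12.36]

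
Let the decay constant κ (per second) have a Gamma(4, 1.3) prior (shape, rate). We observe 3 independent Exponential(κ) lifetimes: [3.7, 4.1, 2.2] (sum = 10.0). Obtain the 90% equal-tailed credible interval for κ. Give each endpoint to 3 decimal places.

Posterior: Gamma(4+3, 1.3+10.0) = Gamma(7, 11.3) (shape, rate).
Equal-tailed 90% interval: Gamma(7, 11.3) quantiles at 0.05 and 0.95.
Posterior mean ≈ 0.619, SD ≈ 0.234; a Normal approximation gives roughly [0.234, 1.005].
Exact: lower = 0.291; upper = 1.048.

[0.291, 1.048]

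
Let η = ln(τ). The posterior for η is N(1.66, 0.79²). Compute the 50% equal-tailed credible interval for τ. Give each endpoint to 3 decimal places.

[3.087, 8.961]

On the log scale the 50% interval is 1.66 ± 0.674 × 0.79 = [1.1272, 2.1928].
Exponentiate: [e^1.1272, e^2.1928] = [3.087, 8.961].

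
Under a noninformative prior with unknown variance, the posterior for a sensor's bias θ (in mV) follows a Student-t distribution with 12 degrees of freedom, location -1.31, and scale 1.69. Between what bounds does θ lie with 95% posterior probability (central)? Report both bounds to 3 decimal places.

The t_12 distribution is symmetric; the 95% interval is -1.31 ± t·1.69 with t_{0.975,12} = 2.179.
Half-width: 2.179 × 1.69 = 3.682.
-1.31 − 3.682 = -4.992; -1.31 + 3.682 = 2.372.

[-4.992, 2.372]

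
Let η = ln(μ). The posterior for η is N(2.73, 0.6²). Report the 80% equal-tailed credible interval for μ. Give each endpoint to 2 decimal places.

[7.11, 33.08]

On the log scale the 80% interval is 2.73 ± 1.282 × 0.6 = [1.9611, 3.4989].
Exponentiate: [e^1.9611, e^3.4989] = [7.11, 33.08].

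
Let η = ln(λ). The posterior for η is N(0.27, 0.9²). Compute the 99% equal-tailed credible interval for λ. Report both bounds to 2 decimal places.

[0.13, 13.31]

On the log scale the 99% interval is 0.27 ± 2.576 × 0.9 = [-2.0482, 2.5882].
Exponentiate: [e^-2.0482, e^2.5882] = [0.13, 13.31].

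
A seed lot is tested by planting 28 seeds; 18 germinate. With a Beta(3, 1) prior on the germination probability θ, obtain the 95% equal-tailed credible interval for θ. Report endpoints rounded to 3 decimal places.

Posterior: Beta(3+18, 1+10) = Beta(21, 11).
Equal-tailed 95% interval: the 0.025 and 0.975 quantiles of Beta(21, 11).
Posterior mean ≈ 0.656, SD ≈ 0.083; a Normal approximation gives roughly [0.494, 0.818].
Exact: F⁻¹(0.025) = 0.486; F⁻¹(0.975) = 0.808.

[0.486, 0.808]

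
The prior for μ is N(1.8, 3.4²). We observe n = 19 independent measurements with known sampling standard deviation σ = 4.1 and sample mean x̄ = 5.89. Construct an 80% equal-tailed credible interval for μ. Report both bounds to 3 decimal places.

[4.437, 6.761]

Posterior precision = 1/3.4² + 19/4.1² = 0.0865 + 1.1303 = 1.2168, so posterior SD = 0.9066.
Posterior mean = (1.8/3.4² + 19·5.89/4.1²) / 1.2168 = 5.5992.
Interval: 5.5992 ± 1.282 × 0.9066 → [4.437, 6.761].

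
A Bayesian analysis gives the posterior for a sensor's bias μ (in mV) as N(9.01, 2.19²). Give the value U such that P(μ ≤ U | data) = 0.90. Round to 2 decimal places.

11.82

Need U with P(μ ≤ U) = 0.90: U = 9.01 + z_{0.1}·2.19.
z = 1.282; U = 9.01 + 1.282 × 2.19 = 11.82.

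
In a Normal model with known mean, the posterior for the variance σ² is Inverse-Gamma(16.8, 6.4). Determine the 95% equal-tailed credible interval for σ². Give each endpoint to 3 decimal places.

Inverse-Gamma(16.8, 6.4) quantiles: F⁻¹(0.025) and F⁻¹(0.975).
Equivalently, 1/σ² ~ Gamma(16.8, rate = 6.4); invert its 0.975 and 0.025 quantiles.
Posterior mean ≈ 0.405, SD ≈ 0.105; a Normal approximation gives roughly [0.199, 0.611].
Exact: lower = 0.249; upper = 0.656.

[0.249, 0.656]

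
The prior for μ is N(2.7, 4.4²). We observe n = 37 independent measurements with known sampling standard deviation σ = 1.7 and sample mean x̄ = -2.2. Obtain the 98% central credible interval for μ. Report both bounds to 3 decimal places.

[-2.829, -1.531]

Posterior precision = 1/4.4² + 37/1.7² = 0.0517 + 12.8028 = 12.8544, so posterior SD = 0.2789.
Posterior mean = (2.7/4.4² + 37·-2.2/1.7²) / 12.8544 = -2.1803.
Interval: -2.1803 ± 2.326 × 0.2789 → [-2.829, -1.531].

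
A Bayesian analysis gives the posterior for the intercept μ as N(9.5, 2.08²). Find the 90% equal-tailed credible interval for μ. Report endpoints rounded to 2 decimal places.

The posterior is symmetric, so the 90% equal-tailed interval is μ = 9.5 ± z·2.08 with z = 1.645.
Half-width: 1.645 × 2.08 = 3.42.
9.5 − 3.42 = 6.08; 9.5 + 3.42 = 12.92.

[6.08, 12.92]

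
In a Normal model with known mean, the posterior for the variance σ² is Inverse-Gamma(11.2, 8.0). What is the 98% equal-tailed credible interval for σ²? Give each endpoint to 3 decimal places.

Inverse-Gamma(11.2, 8.0) quantiles: F⁻¹(0.01) and F⁻¹(0.99).
Equivalently, 1/σ² ~ Gamma(11.2, rate = 8.0); invert its 0.99 and 0.01 quantiles.
Posterior mean ≈ 0.784, SD ≈ 0.259; a Normal approximation gives roughly [0.183, 1.386].
Exact: lower = 0.392; upper = 1.632.

[0.392, 1.632]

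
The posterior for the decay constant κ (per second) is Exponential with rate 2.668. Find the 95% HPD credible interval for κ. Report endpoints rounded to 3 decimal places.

The exponential density is strictly decreasing on [0, ∞), so the HPD interval is anchored at 0: [0, q] with P(κ ≤ q) = 0.95.
q = −ln(1 − 0.95) / 2.668 = 2.9957 / 2.668 = 1.123.

[0.000, 1.123]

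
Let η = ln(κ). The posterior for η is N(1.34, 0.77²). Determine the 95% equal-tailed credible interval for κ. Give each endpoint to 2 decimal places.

On the log scale the 95% interval is 1.34 ± 1.960 × 0.77 = [-0.1692, 2.8492].
Exponentiate: [e^-0.1692, e^2.8492] = [0.84, 17.27].

[0.84, 17.27]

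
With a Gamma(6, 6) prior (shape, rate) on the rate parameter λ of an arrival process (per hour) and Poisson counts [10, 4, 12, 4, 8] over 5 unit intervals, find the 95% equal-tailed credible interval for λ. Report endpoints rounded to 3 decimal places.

Posterior: Gamma(6+38, 6+5) = Gamma(44, 11) (shape, rate).
Equal-tailed 95% interval: Gamma(44, 11) quantiles at 0.025 and 0.975.
Posterior mean ≈ 4.000, SD ≈ 0.603; a Normal approximation gives roughly [2.818, 5.182].
Exact: lower = 2.906; upper = 5.266.

[2.906, 5.266]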